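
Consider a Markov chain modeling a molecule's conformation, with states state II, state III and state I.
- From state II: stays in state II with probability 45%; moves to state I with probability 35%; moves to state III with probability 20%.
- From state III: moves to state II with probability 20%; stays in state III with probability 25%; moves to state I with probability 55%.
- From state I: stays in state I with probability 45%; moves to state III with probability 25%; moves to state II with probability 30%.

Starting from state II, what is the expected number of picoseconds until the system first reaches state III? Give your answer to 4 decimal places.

Let t(s) be the expected number of picoseconds to first reach state III from state s, with t(state III) = 0. Conditioning on the first picosecond:
t(state II) = 1 + 0.45·t(state II) + 0.35·t(state I)
t(state I) = 1 + 0.3·t(state II) + 0.45·t(state I)
Solving: t(state II) = 4.5570, t(state I) = 4.3038.
Expected picoseconds from state II to state III: 4.5570.

4.5570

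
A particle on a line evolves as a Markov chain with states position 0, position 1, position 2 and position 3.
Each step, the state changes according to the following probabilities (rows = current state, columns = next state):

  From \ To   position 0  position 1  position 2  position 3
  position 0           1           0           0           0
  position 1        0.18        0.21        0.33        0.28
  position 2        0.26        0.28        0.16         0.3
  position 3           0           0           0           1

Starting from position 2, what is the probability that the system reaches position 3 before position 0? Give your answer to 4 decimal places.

Let h(s) be the probability of absorption at position 3 starting from transient state s. Then h(position 3) = 1 and h(position 0) = 0. By first-step analysis:
h(position 1) = 0.18·0 + 0.21·h(position 1) + 0.33·h(position 2) + 0.28·1
h(position 2) = 0.26·0 + 0.28·h(position 1) + 0.16·h(position 2) + 0.3·1
Solving: h(position 1) = 0.5851, h(position 2) = 0.5522.
Starting from position 2, the probability is 0.5522.

0.5522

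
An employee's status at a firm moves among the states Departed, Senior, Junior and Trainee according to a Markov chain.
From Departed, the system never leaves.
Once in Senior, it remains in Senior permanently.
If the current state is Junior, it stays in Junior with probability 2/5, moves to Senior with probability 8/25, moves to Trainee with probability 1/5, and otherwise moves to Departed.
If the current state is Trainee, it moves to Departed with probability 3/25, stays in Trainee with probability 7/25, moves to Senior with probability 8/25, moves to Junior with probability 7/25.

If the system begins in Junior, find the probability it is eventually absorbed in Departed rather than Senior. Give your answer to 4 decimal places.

Let h(s) be the probability of absorption at Departed starting from transient state s. Then h(Departed) = 1 and h(Senior) = 0. By first-step analysis:
h(Junior) = 0.08·1 + 0.32·0 + 0.4·h(Junior) + 0.2·h(Trainee)
h(Trainee) = 0.12·1 + 0.32·0 + 0.28·h(Junior) + 0.28·h(Trainee)
Solving: h(Junior) = 0.2170, h(Trainee) = 0.2511.
Starting from Junior, the probability is 0.2170.

0.2170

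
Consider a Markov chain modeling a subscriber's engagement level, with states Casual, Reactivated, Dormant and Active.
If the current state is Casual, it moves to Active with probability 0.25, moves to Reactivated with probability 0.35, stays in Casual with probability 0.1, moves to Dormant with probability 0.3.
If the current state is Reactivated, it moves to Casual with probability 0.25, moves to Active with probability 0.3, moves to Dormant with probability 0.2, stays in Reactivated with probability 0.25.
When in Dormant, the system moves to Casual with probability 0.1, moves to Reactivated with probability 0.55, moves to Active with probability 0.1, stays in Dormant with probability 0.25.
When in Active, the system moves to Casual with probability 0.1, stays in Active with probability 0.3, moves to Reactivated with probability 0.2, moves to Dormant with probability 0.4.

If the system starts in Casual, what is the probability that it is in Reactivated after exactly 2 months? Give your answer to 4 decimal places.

Propagate the distribution vector 2 months from Casual.
After 0 months: (1.0000, 0.0000, 0.0000, 0.0000)
After 1 month: (0.1000, 0.3500, 0.3000, 0.2500)
After 2 months: (0.1525, 0.3375, 0.2750, 0.2350)
P(in Reactivated after 2 months) = 0.3375

0.3375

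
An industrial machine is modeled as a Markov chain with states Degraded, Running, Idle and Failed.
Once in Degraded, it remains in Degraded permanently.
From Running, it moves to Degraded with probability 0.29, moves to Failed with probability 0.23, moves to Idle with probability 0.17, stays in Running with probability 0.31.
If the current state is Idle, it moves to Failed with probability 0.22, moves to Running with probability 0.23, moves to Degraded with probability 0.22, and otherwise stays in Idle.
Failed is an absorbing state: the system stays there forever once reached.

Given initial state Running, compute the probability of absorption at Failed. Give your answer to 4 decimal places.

0.4525

Let h(s) be the probability of absorption at Failed starting from transient state s. Then h(Failed) = 1 and h(Degraded) = 0. By first-step analysis:
h(Running) = 0.29·0 + 0.31·h(Running) + 0.17·h(Idle) + 0.23·1
h(Idle) = 0.22·0 + 0.23·h(Running) + 0.33·h(Idle) + 0.22·1
Solving: h(Running) = 0.4525, h(Idle) = 0.4837.
Starting from Running, the probability is 0.4525.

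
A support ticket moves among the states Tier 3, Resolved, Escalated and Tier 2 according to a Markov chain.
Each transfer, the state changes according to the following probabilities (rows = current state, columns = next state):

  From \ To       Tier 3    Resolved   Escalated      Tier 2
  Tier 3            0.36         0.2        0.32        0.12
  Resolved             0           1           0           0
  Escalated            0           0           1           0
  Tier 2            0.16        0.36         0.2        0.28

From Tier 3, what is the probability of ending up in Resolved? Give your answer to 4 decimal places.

0.4239

Let h(s) be the probability of absorption at Resolved starting from transient state s. Then h(Resolved) = 1 and h(Escalated) = 0. By first-step analysis:
h(Tier 3) = 0.36·h(Tier 3) + 0.2·1 + 0.32·0 + 0.12·h(Tier 2)
h(Tier 2) = 0.16·h(Tier 3) + 0.36·1 + 0.2·0 + 0.28·h(Tier 2)
Solving: h(Tier 3) = 0.4239, h(Tier 2) = 0.5942.
Starting from Tier 3, the probability is 0.4239.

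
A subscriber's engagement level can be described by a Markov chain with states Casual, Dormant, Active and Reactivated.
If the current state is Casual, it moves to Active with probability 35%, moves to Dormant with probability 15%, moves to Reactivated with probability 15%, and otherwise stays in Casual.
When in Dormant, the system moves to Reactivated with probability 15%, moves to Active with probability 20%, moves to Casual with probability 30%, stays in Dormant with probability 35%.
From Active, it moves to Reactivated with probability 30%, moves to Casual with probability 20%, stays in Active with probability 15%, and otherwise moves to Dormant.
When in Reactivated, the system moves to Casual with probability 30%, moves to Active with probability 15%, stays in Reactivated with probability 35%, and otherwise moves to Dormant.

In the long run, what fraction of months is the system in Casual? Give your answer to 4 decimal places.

0.2925

Let the stationary distribution be π with π = πP and π_1 + π_2 + π_3 + π_4 = 1.
π_1 = 0.35·π_1 + 0.3·π_2 + 0.2·π_3 + 0.3·π_4
π_2 = 0.15·π_1 + 0.35·π_2 + 0.35·π_3 + 0.2·π_4
π_3 = 0.35·π_1 + 0.2·π_2 + 0.15·π_3 + 0.15·π_4
Solving with the normalization constraint gives π = (0.2925, 0.2572, 0.2214, 0.2290).
So the stationary probability of Casual is 0.2925.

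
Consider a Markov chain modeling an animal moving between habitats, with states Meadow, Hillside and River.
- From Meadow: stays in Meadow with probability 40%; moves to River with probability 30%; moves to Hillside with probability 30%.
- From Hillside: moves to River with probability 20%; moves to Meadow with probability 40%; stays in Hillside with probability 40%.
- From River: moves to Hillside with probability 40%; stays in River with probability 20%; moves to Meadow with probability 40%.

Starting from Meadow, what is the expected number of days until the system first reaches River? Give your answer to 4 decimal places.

3.7500

Let t(s) be the expected number of days to first reach River from state s, with t(River) = 0. Conditioning on the first day:
t(Meadow) = 1 + 0.4·t(Meadow) + 0.3·t(Hillside)
t(Hillside) = 1 + 0.4·t(Meadow) + 0.4·t(Hillside)
Solving: t(Meadow) = 3.7500, t(Hillside) = 4.1667.
Expected days from Meadow to River: 3.7500.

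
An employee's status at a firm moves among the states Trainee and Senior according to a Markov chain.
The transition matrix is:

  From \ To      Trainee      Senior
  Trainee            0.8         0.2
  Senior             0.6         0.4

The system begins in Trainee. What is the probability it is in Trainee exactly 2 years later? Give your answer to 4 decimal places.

0.7600

Sum over the intermediate state after 1 year:
P = P(Trainee→Trainee)·P(Trainee→Trainee) + P(Trainee→Senior)·P(Senior→Trainee)
  = 0.8×0.8 + 0.2×0.6
  = 0.6400 + 0.1200 = 0.7600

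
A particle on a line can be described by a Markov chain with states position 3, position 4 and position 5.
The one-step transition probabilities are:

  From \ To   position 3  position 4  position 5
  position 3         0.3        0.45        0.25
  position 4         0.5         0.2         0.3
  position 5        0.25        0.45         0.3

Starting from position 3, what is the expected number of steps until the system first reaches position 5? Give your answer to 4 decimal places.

3.7313

Let t(s) be the expected number of steps to first reach position 5 from state s, with t(position 5) = 0. Conditioning on the first step:
t(position 3) = 1 + 0.3·t(position 3) + 0.45·t(position 4)
t(position 4) = 1 + 0.5·t(position 3) + 0.2·t(position 4)
Solving: t(position 3) = 3.7313, t(position 4) = 3.5821.
Expected steps from position 3 to position 5: 3.7313.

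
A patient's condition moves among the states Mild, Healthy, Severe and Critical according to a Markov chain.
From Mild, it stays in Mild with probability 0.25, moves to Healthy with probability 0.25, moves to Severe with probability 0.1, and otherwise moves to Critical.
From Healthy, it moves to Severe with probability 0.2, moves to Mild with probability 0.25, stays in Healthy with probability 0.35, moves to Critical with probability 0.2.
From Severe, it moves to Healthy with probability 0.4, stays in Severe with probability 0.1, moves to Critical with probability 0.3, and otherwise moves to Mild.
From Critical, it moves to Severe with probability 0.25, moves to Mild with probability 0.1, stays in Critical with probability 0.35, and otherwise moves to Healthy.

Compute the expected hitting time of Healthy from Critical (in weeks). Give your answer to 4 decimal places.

3.1965

Let t(s) be the expected number of weeks to first reach Healthy from state s, with t(Healthy) = 0. Conditioning on the first week:
t(Mild) = 1 + 0.25·t(Mild) + 0.1·t(Severe) + 0.4·t(Critical)
t(Severe) = 1 + 0.2·t(Mild) + 0.1·t(Severe) + 0.3·t(Critical)
t(Critical) = 1 + 0.1·t(Mild) + 0.25·t(Severe) + 0.35·t(Critical)
Solving: t(Mild) = 3.4300, t(Severe) = 2.9388, t(Critical) = 3.1965.
Expected weeks from Critical to Healthy: 3.1965.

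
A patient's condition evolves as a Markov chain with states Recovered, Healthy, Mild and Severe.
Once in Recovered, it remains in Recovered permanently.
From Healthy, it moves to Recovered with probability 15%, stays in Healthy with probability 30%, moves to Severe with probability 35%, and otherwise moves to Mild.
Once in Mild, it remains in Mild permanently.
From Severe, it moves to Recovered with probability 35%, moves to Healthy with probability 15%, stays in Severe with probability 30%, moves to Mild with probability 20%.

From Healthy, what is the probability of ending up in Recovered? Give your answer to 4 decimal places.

Let h(s) be the probability of absorption at Recovered starting from transient state s. Then h(Recovered) = 1 and h(Mild) = 0. By first-step analysis:
h(Healthy) = 0.15·1 + 0.3·h(Healthy) + 0.2·0 + 0.35·h(Severe)
h(Severe) = 0.35·1 + 0.15·h(Healthy) + 0.2·0 + 0.3·h(Severe)
Solving: h(Healthy) = 0.5200, h(Severe) = 0.6114.
Starting from Healthy, the probability is 0.5200.

0.5200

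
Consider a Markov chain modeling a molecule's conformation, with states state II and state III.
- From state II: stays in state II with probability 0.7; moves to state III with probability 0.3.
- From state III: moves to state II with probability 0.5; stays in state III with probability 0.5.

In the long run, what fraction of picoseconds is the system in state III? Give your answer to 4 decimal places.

Let the stationary distribution be π with π = πP and π_1 + π_2 = 1.
π_1 = 0.7·π_1 + 0.5·π_2
Solving with the normalization constraint gives π = (0.6250, 0.3750).
So the stationary probability of state III is 0.3750.

0.3750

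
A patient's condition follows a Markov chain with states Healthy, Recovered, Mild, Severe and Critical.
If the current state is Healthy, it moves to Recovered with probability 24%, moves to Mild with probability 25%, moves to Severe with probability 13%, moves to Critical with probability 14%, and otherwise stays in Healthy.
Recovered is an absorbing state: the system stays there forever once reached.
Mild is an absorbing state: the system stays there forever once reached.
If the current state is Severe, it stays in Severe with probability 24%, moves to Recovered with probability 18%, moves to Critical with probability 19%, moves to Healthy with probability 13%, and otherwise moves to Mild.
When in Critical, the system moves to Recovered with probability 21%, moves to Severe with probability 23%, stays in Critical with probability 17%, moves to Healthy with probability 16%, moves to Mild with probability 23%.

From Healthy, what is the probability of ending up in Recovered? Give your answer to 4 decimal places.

Let h(s) be the probability of absorption at Recovered starting from transient state s. Then h(Recovered) = 1 and h(Mild) = 0. By first-step analysis:
h(Healthy) = 0.24·h(Healthy) + 0.24·1 + 0.25·0 + 0.13·h(Severe) + 0.14·h(Critical)
h(Severe) = 0.13·h(Healthy) + 0.18·1 + 0.26·0 + 0.24·h(Severe) + 0.19·h(Critical)
h(Critical) = 0.16·h(Healthy) + 0.21·1 + 0.23·0 + 0.23·h(Severe) + 0.17·h(Critical)
Solving: h(Healthy) = 0.4758, h(Severe) = 0.4345, h(Critical) = 0.4651.
Starting from Healthy, the probability is 0.4758.

0.4758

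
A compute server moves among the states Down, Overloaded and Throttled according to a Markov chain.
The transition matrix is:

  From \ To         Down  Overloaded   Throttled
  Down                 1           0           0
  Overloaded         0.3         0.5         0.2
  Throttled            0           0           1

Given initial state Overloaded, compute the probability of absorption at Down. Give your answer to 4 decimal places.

Let h(s) be the probability of absorption at Down starting from transient state s. Then h(Down) = 1 and h(Throttled) = 0. By first-step analysis:
h(Overloaded) = 0.3·1 + 0.5·h(Overloaded) + 0.2·0
Solving: h(Overloaded) = 0.6000.
Starting from Overloaded, the probability is 0.6000.

0.6000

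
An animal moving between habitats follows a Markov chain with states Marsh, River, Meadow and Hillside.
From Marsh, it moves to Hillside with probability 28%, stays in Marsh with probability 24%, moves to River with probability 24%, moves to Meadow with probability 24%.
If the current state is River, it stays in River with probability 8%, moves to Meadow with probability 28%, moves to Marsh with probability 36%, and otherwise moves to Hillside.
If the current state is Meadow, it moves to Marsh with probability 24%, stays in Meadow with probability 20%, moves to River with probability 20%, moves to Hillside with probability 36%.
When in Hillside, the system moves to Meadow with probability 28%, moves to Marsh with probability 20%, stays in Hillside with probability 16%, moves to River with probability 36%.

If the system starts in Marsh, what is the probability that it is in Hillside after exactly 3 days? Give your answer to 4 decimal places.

Propagate the distribution vector 3 days from Marsh.
After 0 days: (1.0000, 0.0000, 0.0000, 0.0000)
After 1 day: (0.2400, 0.2400, 0.2400, 0.2800)
After 2 days: (0.2576, 0.2256, 0.2512, 0.2656)
After 3 days: (0.2564, 0.2257, 0.2496, 0.2682)
P(in Hillside after 3 days) = 0.2682

0.2682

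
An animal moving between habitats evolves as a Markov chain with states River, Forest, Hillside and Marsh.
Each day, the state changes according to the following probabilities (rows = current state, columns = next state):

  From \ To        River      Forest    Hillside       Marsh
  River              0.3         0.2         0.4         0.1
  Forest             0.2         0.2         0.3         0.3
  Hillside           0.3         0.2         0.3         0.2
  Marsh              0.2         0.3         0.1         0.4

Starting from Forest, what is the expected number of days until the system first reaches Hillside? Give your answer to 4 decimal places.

Let t(s) be the expected number of days to first reach Hillside from state s, with t(Hillside) = 0. Conditioning on the first day:
t(River) = 1 + 0.3·t(River) + 0.2·t(Forest) + 0.1·t(Marsh)
t(Forest) = 1 + 0.2·t(River) + 0.2·t(Forest) + 0.3·t(Marsh)
t(Marsh) = 1 + 0.2·t(River) + 0.3·t(Forest) + 0.4·t(Marsh)
Solving: t(River) = 3.1628, t(Forest) = 3.7674, t(Marsh) = 4.6047.
Expected days from Forest to Hillside: 3.7674.

3.7674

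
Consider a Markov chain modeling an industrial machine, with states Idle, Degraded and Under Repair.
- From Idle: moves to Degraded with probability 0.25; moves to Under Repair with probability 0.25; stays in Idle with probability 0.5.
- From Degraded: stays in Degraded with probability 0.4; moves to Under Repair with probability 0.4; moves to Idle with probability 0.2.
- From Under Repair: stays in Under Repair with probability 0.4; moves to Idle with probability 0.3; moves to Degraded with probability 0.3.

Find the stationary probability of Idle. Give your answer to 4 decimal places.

Let the stationary distribution be π with π = πP and π_1 + π_2 + π_3 = 1.
π_1 = 0.5·π_1 + 0.2·π_2 + 0.3·π_3
π_2 = 0.25·π_1 + 0.4·π_2 + 0.3·π_3
Solving with the normalization constraint gives π = (0.3357, 0.3147, 0.3497).
So the stationary probability of Idle is 0.3357.

0.3357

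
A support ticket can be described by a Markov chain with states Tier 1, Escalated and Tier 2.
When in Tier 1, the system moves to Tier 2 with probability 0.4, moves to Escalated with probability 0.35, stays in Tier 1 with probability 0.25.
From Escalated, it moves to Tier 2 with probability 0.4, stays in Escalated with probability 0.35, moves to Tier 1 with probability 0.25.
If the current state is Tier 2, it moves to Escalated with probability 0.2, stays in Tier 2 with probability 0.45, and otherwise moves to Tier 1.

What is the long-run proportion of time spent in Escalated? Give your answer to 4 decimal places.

0.2868

Let the stationary distribution be π with π = πP and π_1 + π_2 + π_3 = 1.
π_1 = 0.25·π_1 + 0.25·π_2 + 0.35·π_3
π_2 = 0.35·π_1 + 0.35·π_2 + 0.2·π_3
Solving with the normalization constraint gives π = (0.2921, 0.2868, 0.4211).
So the stationary probability of Escalated is 0.2868.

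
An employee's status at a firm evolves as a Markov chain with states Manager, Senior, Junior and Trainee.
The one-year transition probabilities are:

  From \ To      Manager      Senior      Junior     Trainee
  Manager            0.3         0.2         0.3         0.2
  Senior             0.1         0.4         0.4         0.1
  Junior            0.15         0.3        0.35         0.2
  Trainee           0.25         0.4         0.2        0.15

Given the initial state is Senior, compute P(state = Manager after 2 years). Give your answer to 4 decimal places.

0.1550

Propagate the distribution vector 2 years from Senior.
After 0 years: (0.0000, 1.0000, 0.0000, 0.0000)
After 1 year: (0.1000, 0.4000, 0.4000, 0.1000)
After 2 years: (0.1550, 0.3400, 0.3500, 0.1550)
P(in Manager after 2 years) = 0.1550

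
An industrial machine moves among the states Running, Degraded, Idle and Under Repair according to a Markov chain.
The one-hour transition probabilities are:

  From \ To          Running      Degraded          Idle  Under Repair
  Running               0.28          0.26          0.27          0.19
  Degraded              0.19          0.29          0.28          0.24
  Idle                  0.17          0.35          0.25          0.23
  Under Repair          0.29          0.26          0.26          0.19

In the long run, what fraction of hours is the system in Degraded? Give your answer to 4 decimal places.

Let the stationary distribution be π with π = πP and π_1 + π_2 + π_3 + π_4 = 1.
π_1 = 0.28·π_1 + 0.19·π_2 + 0.17·π_3 + 0.29·π_4
π_2 = 0.26·π_1 + 0.29·π_2 + 0.35·π_3 + 0.26·π_4
π_3 = 0.27·π_1 + 0.28·π_2 + 0.25·π_3 + 0.26·π_4
Solving with the normalization constraint gives π = (0.2266, 0.2927, 0.2655, 0.2153).
So the stationary probability of Degraded is 0.2927.

0.2927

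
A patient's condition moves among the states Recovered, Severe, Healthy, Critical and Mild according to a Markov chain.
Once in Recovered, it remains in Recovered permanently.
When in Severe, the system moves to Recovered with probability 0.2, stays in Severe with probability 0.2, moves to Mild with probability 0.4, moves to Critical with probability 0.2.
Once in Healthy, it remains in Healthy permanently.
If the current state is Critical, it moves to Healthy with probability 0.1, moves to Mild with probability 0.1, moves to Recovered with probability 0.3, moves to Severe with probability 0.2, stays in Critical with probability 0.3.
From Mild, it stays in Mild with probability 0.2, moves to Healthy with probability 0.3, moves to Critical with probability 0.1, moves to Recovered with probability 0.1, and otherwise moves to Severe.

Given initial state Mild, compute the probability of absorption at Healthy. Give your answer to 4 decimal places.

Let h(s) be the probability of absorption at Healthy starting from transient state s. Then h(Healthy) = 1 and h(Recovered) = 0. By first-step analysis:
h(Severe) = 0.2·0 + 0.2·h(Severe) + 0.2·h(Critical) + 0.4·h(Mild)
h(Critical) = 0.3·0 + 0.2·h(Severe) + 0.1·1 + 0.3·h(Critical) + 0.1·h(Mild)
h(Mild) = 0.1·0 + 0.3·h(Severe) + 0.3·1 + 0.1·h(Critical) + 0.2·h(Mild)
Solving: h(Severe) = 0.3548, h(Critical) = 0.3226, h(Mild) = 0.5484.
Starting from Mild, the probability is 0.5484.

0.5484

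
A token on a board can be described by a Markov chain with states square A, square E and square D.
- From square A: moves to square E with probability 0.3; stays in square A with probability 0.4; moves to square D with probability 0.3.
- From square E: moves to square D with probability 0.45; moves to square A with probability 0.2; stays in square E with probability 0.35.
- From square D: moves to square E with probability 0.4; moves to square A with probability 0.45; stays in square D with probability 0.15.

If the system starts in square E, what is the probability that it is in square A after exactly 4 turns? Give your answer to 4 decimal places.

0.3463

Propagate the distribution vector 4 turns from square E.
After 0 turns: (0.0000, 1.0000, 0.0000)
After 1 turn: (0.2000, 0.3500, 0.4500)
After 2 turns: (0.3525, 0.3625, 0.2850)
After 3 turns: (0.3418, 0.3466, 0.3116)
After 4 turns: (0.3463, 0.3485, 0.3053)
P(in square A after 4 turns) = 0.3463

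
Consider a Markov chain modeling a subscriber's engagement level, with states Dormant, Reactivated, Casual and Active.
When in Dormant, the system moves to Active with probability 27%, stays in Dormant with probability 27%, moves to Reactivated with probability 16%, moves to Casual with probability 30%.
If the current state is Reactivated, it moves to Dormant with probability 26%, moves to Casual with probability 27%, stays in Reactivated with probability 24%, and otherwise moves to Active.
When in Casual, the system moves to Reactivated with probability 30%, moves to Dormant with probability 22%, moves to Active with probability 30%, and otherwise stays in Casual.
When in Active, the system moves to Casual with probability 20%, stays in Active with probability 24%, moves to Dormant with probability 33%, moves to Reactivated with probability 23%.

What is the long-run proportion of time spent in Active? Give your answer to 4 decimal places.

Let the stationary distribution be π with π = πP and π_1 + π_2 + π_3 + π_4 = 1.
π_1 = 0.27·π_1 + 0.26·π_2 + 0.22·π_3 + 0.33·π_4
π_2 = 0.16·π_1 + 0.24·π_2 + 0.3·π_3 + 0.23·π_4
π_3 = 0.3·π_1 + 0.27·π_2 + 0.18·π_3 + 0.2·π_4
Solving with the normalization constraint gives π = (0.2714, 0.2300, 0.2385, 0.2601).
So the stationary probability of Active is 0.2601.

0.2601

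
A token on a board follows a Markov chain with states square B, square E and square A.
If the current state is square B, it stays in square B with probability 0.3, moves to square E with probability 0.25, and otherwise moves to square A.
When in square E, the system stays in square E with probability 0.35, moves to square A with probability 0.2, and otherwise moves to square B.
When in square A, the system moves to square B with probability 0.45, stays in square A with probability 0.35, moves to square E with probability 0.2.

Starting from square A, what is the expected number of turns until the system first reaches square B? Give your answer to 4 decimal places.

Let t(s) be the expected number of turns to first reach square B from state s, with t(square B) = 0. Conditioning on the first turn:
t(square E) = 1 + 0.35·t(square E) + 0.2·t(square A)
t(square A) = 1 + 0.2·t(square E) + 0.35·t(square A)
Solving: t(square E) = 2.2222, t(square A) = 2.2222.
Expected turns from square A to square B: 2.2222.

2.2222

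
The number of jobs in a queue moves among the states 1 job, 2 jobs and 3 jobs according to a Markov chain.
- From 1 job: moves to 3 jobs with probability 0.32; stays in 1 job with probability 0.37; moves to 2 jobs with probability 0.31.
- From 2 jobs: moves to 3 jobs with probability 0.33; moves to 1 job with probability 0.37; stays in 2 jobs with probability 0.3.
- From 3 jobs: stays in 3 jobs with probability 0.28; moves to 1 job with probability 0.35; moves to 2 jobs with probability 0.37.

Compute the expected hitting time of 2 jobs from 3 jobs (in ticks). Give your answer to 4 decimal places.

2.8689

Let t(s) be the expected number of ticks to first reach 2 jobs from state s, with t(2 jobs) = 0. Conditioning on the first tick:
t(1 job) = 1 + 0.37·t(1 job) + 0.32·t(3 jobs)
t(3 jobs) = 1 + 0.35·t(1 job) + 0.28·t(3 jobs)
Solving: t(1 job) = 3.0445, t(3 jobs) = 2.8689.
Expected ticks from 3 jobs to 2 jobs: 2.8689.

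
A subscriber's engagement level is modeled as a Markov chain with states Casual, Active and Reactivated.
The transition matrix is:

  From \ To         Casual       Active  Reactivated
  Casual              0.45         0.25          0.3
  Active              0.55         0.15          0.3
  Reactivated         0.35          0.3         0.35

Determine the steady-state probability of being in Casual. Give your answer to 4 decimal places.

0.4426

Let the stationary distribution be π with π = πP and π_1 + π_2 + π_3 = 1.
π_1 = 0.45·π_1 + 0.55·π_2 + 0.35·π_3
π_2 = 0.25·π_1 + 0.15·π_2 + 0.3·π_3
Solving with the normalization constraint gives π = (0.4426, 0.2416, 0.3158).
So the stationary probability of Casual is 0.4426.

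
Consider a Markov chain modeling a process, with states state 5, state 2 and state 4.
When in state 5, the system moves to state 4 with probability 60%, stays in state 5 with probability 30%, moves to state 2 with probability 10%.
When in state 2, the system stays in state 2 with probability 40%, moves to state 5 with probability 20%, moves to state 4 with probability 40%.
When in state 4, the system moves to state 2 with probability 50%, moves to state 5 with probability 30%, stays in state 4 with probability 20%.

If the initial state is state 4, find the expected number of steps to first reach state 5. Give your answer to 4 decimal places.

3.9286

Let t(s) be the expected number of steps to first reach state 5 from state s, with t(state 5) = 0. Conditioning on the first step:
t(state 2) = 1 + 0.4·t(state 2) + 0.4·t(state 4)
t(state 4) = 1 + 0.5·t(state 2) + 0.2·t(state 4)
Solving: t(state 2) = 4.2857, t(state 4) = 3.9286.
Expected steps from state 4 to state 5: 3.9286.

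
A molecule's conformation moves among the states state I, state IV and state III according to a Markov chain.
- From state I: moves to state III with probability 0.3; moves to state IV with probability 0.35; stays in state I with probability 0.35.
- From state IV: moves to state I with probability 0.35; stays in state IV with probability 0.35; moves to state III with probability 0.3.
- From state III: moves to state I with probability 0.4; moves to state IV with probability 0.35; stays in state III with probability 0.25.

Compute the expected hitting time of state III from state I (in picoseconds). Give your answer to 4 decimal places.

Let t(s) be the expected number of picoseconds to first reach state III from state s, with t(state III) = 0. Conditioning on the first picosecond:
t(state I) = 1 + 0.35·t(state I) + 0.35·t(state IV)
t(state IV) = 1 + 0.35·t(state I) + 0.35·t(state IV)
Solving: t(state I) = 3.3333, t(state IV) = 3.3333.
Expected picoseconds from state I to state III: 3.3333.

3.3333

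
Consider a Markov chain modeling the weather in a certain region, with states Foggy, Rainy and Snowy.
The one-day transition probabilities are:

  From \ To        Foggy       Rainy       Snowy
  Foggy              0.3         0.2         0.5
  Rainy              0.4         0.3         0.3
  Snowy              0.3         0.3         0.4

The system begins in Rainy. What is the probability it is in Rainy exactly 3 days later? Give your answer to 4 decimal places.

0.2670

Propagate the distribution vector 3 days from Rainy.
After 0 days: (0.0000, 1.0000, 0.0000)
After 1 day: (0.4000, 0.3000, 0.3000)
After 2 days: (0.3300, 0.2600, 0.4100)
After 3 days: (0.3260, 0.2670, 0.4070)
P(in Rainy after 3 days) = 0.2670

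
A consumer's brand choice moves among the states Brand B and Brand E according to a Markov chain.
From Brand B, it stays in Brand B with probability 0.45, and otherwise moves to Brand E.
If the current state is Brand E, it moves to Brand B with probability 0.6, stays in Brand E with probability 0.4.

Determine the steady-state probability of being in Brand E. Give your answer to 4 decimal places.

Let the stationary distribution be π with π = πP and π_1 + π_2 = 1.
π_1 = 0.45·π_1 + 0.6·π_2
Solving with the normalization constraint gives π = (0.5217, 0.4783).
So the stationary probability of Brand E is 0.4783.

0.4783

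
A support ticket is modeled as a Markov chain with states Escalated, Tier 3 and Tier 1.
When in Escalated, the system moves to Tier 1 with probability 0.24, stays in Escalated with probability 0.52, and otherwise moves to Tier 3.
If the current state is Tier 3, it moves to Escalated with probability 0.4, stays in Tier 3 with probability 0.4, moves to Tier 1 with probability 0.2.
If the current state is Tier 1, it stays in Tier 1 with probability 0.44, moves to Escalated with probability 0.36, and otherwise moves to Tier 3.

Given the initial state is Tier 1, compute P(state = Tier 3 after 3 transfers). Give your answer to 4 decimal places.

Propagate the distribution vector 3 transfers from Tier 1.
After 0 transfers: (0.0000, 0.0000, 1.0000)
After 1 transfer: (0.3600, 0.2000, 0.4400)
After 2 transfers: (0.4256, 0.2544, 0.3200)
After 3 transfers: (0.4383, 0.2679, 0.2938)
P(in Tier 3 after 3 transfers) = 0.2679

0.2679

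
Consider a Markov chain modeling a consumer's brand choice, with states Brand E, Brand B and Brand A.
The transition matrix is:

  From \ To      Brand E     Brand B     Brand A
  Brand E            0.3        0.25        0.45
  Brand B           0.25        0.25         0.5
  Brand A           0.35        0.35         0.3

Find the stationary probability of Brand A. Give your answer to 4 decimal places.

Let the stationary distribution be π with π = πP and π_1 + π_2 + π_3 = 1.
π_1 = 0.3·π_1 + 0.25·π_2 + 0.35·π_3
π_2 = 0.25·π_1 + 0.25·π_2 + 0.35·π_3
Solving with the normalization constraint gives π = (0.3057, 0.2904, 0.4039).
So the stationary probability of Brand A is 0.4039.

0.4039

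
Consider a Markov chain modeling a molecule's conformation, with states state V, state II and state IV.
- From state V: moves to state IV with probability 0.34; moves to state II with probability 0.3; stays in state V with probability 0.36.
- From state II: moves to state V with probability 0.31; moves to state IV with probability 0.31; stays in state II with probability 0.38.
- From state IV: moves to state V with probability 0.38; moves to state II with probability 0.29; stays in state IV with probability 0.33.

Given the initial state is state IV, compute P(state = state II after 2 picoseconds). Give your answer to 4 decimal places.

0.3199

Sum over the intermediate state after 1 picosecond:
P = P(state IV→state V)·P(state V→state II) + P(state IV→state II)·P(state II→state II) + P(state IV→state IV)·P(state IV→state II)
  = 0.38×0.3 + 0.29×0.38 + 0.33×0.29
  = 0.1140 + 0.1102 + 0.0957 = 0.3199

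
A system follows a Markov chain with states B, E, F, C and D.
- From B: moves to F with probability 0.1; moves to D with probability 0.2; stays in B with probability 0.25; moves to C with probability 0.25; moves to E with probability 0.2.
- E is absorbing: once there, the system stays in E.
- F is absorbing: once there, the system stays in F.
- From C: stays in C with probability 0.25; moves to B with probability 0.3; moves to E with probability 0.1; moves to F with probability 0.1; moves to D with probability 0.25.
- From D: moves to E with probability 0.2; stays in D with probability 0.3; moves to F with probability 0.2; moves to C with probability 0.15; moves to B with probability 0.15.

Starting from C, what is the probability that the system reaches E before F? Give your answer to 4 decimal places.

Let h(s) be the probability of absorption at E starting from transient state s. Then h(E) = 1 and h(F) = 0. By first-step analysis:
h(B) = 0.25·h(B) + 0.2·1 + 0.1·0 + 0.25·h(C) + 0.2·h(D)
h(C) = 0.3·h(B) + 0.1·1 + 0.1·0 + 0.25·h(C) + 0.25·h(D)
h(D) = 0.15·h(B) + 0.2·1 + 0.2·0 + 0.15·h(C) + 0.3·h(D)
Solving: h(B) = 0.5895, h(C) = 0.5455, h(D) = 0.5289.
Starting from C, the probability is 0.5455.

0.5455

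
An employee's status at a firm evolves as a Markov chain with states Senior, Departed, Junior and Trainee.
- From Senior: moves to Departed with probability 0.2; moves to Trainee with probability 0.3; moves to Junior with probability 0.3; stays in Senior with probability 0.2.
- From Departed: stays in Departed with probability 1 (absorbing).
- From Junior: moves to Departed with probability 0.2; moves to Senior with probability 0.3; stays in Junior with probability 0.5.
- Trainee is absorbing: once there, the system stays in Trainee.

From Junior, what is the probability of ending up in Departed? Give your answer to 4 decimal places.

Let h(s) be the probability of absorption at Departed starting from transient state s. Then h(Departed) = 1 and h(Trainee) = 0. By first-step analysis:
h(Senior) = 0.2·h(Senior) + 0.2·1 + 0.3·h(Junior) + 0.3·0
h(Junior) = 0.3·h(Senior) + 0.2·1 + 0.5·h(Junior)
Solving: h(Senior) = 0.5161, h(Junior) = 0.7097.
Starting from Junior, the probability is 0.7097.

0.7097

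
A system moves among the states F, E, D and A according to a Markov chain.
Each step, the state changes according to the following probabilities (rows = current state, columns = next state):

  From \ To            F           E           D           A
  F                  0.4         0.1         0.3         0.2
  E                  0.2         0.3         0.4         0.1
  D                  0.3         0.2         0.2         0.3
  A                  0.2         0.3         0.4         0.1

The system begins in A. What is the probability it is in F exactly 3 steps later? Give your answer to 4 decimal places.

0.2860

Propagate the distribution vector 3 steps from A.
After 0 steps: (0.0000, 0.0000, 0.0000, 1.0000)
After 1 step: (0.2000, 0.3000, 0.4000, 0.1000)
After 2 steps: (0.2800, 0.2200, 0.3000, 0.2000)
After 3 steps: (0.2860, 0.2140, 0.3120, 0.1880)
P(in F after 3 steps) = 0.2860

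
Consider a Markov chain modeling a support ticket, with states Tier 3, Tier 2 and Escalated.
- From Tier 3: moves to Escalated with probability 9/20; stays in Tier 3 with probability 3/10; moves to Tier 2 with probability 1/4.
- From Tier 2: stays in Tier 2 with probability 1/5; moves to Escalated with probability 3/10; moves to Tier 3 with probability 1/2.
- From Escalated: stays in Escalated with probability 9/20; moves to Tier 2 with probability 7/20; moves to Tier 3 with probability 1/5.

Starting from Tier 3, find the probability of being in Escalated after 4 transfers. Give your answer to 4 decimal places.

0.4084

Propagate the distribution vector 4 transfers from Tier 3.
After 0 transfers: (1.0000, 0.0000, 0.0000)
After 1 transfer: (0.3000, 0.2500, 0.4500)
After 2 transfers: (0.3050, 0.2825, 0.4125)
After 3 transfers: (0.3153, 0.2771, 0.4076)
After 4 transfers: (0.3147, 0.2769, 0.4084)
P(in Escalated after 4 transfers) = 0.4084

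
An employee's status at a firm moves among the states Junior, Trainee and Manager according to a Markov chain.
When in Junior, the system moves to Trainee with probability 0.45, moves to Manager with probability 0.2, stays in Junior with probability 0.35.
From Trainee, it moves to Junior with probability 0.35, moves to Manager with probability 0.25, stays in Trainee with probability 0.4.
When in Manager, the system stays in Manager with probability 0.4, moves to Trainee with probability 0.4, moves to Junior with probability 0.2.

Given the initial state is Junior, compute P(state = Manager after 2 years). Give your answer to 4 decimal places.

0.2625

Sum over the intermediate state after 1 year:
P = P(Junior→Junior)·P(Junior→Manager) + P(Junior→Trainee)·P(Trainee→Manager) + P(Junior→Manager)·P(Manager→Manager)
  = 0.35×0.2 + 0.45×0.25 + 0.2×0.4
  = 0.0700 + 0.1125 + 0.0800 = 0.2625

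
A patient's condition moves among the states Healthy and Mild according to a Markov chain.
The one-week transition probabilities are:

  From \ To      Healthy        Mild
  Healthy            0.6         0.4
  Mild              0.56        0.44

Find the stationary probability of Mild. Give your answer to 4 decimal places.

0.4167

Let the stationary distribution be π with π = πP and π_1 + π_2 = 1.
π_1 = 0.6·π_1 + 0.56·π_2
Solving with the normalization constraint gives π = (0.5833, 0.4167).
So the stationary probability of Mild is 0.4167.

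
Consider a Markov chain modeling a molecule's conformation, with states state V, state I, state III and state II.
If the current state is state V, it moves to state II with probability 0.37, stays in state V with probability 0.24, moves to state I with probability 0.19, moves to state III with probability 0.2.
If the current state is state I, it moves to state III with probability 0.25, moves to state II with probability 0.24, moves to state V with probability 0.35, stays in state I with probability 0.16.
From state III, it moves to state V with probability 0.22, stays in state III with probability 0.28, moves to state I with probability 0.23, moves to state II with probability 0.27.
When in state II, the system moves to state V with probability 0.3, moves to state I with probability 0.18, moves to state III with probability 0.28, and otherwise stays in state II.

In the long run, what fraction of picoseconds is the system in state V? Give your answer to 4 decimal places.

0.2730

Let the stationary distribution be π with π = πP and π_1 + π_2 + π_3 + π_4 = 1.
π_1 = 0.24·π_1 + 0.35·π_2 + 0.22·π_3 + 0.3·π_4
π_2 = 0.19·π_1 + 0.16·π_2 + 0.23·π_3 + 0.18·π_4
π_3 = 0.2·π_1 + 0.25·π_2 + 0.28·π_3 + 0.28·π_4
Solving with the normalization constraint gives π = (0.2730, 0.1915, 0.2524, 0.2831).
So the stationary probability of state V is 0.2730.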